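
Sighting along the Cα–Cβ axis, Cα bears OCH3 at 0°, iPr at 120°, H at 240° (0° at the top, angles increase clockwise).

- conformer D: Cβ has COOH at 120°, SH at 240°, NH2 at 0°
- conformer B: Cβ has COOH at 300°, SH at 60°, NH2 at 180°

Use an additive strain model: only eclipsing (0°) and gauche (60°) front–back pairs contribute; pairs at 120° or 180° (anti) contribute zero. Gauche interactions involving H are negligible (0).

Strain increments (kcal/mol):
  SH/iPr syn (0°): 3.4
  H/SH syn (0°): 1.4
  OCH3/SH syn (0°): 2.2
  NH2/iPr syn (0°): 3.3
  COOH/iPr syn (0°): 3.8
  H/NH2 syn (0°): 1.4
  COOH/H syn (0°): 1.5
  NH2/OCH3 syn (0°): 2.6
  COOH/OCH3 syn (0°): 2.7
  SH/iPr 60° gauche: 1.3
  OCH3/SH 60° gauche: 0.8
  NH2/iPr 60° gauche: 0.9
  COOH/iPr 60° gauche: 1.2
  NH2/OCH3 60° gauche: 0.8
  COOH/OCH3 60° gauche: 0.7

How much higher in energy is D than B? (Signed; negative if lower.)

D is eclipsed. OCH3 at 0° is eclipsed with NH2 at 0° (2.6); iPr at 120° is eclipsed with COOH at 120° (3.8); H at 240° is eclipsed with SH at 240° (1.4). Total 7.8 kcal/mol.
B is staggered. OCH3 at 0° is gauche with COOH at 300° (0.7); OCH3 at 0° is gauche with SH at 60° (0.8); iPr at 120° is gauche with SH at 60° (1.3); iPr at 120° is gauche with NH2 at 180° (0.9). Total 3.7 kcal/mol.
E(D) − E(B) = 7.8 − 3.7 = +4.1 kcal/mol.

+4.1 kcal/mol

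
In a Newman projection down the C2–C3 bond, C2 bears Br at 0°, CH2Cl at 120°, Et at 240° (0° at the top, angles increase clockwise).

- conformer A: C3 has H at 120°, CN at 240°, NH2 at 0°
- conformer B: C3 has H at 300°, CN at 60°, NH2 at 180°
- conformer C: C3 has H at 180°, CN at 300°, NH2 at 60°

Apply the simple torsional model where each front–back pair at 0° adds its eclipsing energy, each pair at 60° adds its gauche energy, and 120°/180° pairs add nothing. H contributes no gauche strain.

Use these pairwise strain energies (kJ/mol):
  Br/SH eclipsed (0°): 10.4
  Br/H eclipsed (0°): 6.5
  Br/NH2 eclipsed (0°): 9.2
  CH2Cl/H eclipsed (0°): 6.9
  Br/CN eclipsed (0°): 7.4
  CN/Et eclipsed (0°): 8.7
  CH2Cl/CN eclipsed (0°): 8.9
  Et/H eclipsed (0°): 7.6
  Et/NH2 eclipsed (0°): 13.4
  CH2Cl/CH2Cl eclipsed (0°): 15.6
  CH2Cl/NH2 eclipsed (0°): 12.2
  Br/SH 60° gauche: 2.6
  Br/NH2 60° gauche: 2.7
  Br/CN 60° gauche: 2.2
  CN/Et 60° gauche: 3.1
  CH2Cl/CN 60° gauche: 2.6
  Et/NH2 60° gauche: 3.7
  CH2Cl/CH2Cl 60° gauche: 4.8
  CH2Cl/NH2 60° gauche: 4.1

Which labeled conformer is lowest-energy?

C

A (eclipsed): Br(0°)/NH2(0°) eclipsed 9.2; CH2Cl(120°)/H(120°) eclipsed 6.9; Et(240°)/CN(240°) eclipsed 8.7 → 24.8 kJ/mol.
B (staggered): Br(0°)/CN(60°) gauche 2.2; CH2Cl(120°)/CN(60°) gauche 2.6; CH2Cl(120°)/NH2(180°) gauche 4.1; Et(240°)/NH2(180°) gauche 3.7 → 12.6 kJ/mol.
C (staggered): Br(0°)/CN(300°) gauche 2.2; Br(0°)/NH2(60°) gauche 2.7; CH2Cl(120°)/NH2(60°) gauche 4.1; Et(240°)/CN(300°) gauche 3.1 → 12.1 kJ/mol.
C has the lowest total (12.1 kJ/mol).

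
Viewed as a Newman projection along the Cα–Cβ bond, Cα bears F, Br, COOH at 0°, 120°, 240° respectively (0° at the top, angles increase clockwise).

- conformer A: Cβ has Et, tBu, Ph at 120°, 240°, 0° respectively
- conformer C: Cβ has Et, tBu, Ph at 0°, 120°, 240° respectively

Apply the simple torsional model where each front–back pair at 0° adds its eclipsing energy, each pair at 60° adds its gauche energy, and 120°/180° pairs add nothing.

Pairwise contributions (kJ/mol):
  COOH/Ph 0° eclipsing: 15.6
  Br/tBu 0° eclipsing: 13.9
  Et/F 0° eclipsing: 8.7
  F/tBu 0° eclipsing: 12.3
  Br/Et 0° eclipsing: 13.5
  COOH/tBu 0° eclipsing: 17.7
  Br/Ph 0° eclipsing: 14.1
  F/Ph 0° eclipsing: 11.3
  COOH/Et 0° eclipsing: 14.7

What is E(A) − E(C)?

+4.3 kJ/mol

A is eclipsed. F at 0° is eclipsed with Ph at 0° (11.3); Br at 120° is eclipsed with Et at 120° (13.5); COOH at 240° is eclipsed with tBu at 240° (17.7). Total 42.5 kJ/mol.
C is eclipsed. F at 0° is eclipsed with Et at 0° (8.7); Br at 120° is eclipsed with tBu at 120° (13.9); COOH at 240° is eclipsed with Ph at 240° (15.6). Total 38.2 kJ/mol.
E(A) − E(C) = 42.5 − 38.2 = +4.3 kJ/mol.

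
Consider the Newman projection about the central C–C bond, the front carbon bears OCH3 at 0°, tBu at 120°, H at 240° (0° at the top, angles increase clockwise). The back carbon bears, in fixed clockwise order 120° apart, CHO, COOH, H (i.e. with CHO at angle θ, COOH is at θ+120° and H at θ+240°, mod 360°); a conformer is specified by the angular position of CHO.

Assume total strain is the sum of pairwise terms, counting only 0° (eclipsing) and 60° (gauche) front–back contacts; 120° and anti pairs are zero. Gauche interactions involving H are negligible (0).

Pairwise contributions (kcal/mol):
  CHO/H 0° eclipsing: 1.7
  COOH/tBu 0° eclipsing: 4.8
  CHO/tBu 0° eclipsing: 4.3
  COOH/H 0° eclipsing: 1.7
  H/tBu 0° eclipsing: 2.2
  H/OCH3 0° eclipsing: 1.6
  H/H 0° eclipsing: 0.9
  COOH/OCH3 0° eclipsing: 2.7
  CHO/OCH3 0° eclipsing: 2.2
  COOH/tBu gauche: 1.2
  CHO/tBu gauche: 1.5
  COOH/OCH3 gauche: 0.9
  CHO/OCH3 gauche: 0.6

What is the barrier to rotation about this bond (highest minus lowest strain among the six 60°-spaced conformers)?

5.5 kcal/mol

CHO at 0° (eclipsed): OCH3–CHO eclipsed, tBu–COOH eclipsed, H–H eclipsed; 2.2 + 4.8 + 0.9 = 7.9 kcal/mol.
CHO at 60° (staggered): OCH3–CHO gauche, tBu–CHO gauche, tBu–COOH gauche; 0.6 + 1.5 + 1.2 = 3.3 kcal/mol.
CHO at 120° (eclipsed): OCH3–H eclipsed, tBu–CHO eclipsed, H–COOH eclipsed; 1.6 + 4.3 + 1.7 = 7.6 kcal/mol.
CHO at 180° (staggered): OCH3–COOH gauche, tBu–CHO gauche; 0.9 + 1.5 = 2.4 kcal/mol.
CHO at 240° (eclipsed): OCH3–COOH eclipsed, tBu–H eclipsed, H–CHO eclipsed; 2.7 + 2.2 + 1.7 = 6.6 kcal/mol.
CHO at 300° (staggered): OCH3–CHO gauche, OCH3–COOH gauche, tBu–COOH gauche; 0.6 + 0.9 + 1.2 = 2.7 kcal/mol.
Max at 0° (7.9 kcal/mol), min at 180° (2.4 kcal/mol); barrier = 5.5 kcal/mol.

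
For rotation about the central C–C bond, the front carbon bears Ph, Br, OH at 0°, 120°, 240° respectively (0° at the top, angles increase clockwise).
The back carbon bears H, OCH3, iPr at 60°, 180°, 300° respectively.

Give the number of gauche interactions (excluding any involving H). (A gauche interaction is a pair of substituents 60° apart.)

Non-H gauche pairs: Ph(0°)/iPr(300°); Br(120°)/OCH3(180°); OH(240°)/OCH3(180°); OH(240°)/iPr(300°) — 4 interactions.

4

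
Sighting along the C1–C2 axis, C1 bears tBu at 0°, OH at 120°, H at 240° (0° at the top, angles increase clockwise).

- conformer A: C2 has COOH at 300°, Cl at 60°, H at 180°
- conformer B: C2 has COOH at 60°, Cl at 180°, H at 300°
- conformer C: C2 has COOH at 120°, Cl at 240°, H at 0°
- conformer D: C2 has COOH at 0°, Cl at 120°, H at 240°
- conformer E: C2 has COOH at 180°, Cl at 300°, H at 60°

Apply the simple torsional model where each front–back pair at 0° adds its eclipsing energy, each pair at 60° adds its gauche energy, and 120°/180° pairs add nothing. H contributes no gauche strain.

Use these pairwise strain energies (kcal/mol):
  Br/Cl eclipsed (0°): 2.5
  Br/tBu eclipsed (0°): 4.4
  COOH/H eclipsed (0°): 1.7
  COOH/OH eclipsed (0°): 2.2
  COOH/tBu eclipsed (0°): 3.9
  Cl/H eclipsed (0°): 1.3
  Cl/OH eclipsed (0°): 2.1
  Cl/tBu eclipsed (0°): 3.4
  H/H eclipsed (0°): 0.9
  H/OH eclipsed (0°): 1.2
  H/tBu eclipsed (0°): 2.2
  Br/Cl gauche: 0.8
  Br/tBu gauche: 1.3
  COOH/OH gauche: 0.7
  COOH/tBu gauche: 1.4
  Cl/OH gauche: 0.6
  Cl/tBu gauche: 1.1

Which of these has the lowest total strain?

E

A is staggered. tBu at 0° is gauche with COOH at 300° (1.4); tBu at 0° is gauche with Cl at 60° (1.1); OH at 120° is gauche with Cl at 60° (0.6). Total 3.1 kcal/mol.
B is staggered. tBu at 0° is gauche with COOH at 60° (1.4); OH at 120° is gauche with COOH at 60° (0.7); OH at 120° is gauche with Cl at 180° (0.6). Total 2.7 kcal/mol.
C is eclipsed. tBu at 0° is eclipsed with H at 0° (2.2); OH at 120° is eclipsed with COOH at 120° (2.2); H at 240° is eclipsed with Cl at 240° (1.3). Total 5.7 kcal/mol.
D is eclipsed. tBu at 0° is eclipsed with COOH at 0° (3.9); OH at 120° is eclipsed with Cl at 120° (2.1); H at 240° is eclipsed with H at 240° (0.9). Total 6.9 kcal/mol.
E is staggered. tBu at 0° is gauche with Cl at 300° (1.1); OH at 120° is gauche with COOH at 180° (0.7). Total 1.8 kcal/mol.
E has the lowest total (1.8 kcal/mol).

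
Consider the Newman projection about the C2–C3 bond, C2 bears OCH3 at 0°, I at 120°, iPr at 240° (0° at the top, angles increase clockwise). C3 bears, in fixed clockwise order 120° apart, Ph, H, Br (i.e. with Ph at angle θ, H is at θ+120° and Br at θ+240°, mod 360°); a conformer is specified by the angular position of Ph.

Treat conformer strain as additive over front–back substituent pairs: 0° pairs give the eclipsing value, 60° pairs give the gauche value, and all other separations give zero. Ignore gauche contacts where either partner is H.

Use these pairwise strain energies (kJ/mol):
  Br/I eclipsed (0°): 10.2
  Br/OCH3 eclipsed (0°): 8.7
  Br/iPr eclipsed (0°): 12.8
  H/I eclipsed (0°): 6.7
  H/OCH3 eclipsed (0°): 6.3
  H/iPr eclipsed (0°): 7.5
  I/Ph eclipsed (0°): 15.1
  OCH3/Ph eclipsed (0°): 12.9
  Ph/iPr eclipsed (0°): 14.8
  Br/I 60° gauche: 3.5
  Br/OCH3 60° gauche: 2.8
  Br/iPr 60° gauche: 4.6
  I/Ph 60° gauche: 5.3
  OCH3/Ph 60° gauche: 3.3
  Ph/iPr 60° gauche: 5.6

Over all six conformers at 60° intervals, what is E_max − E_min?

16.4 kJ/mol

Ph at 0° (eclipsed): OCH3(0°)/Ph(0°) eclipsed 12.9; I(120°)/H(120°) eclipsed 6.7; iPr(240°)/Br(240°) eclipsed 12.8 → 32.4 kJ/mol.
Ph at 60° (staggered): OCH3(0°)/Ph(60°) gauche 3.3; OCH3(0°)/Br(300°) gauche 2.8; I(120°)/Ph(60°) gauche 5.3; iPr(240°)/Br(300°) gauche 4.6 → 16.0 kJ/mol.
Ph at 120° (eclipsed): OCH3(0°)/Br(0°) eclipsed 8.7; I(120°)/Ph(120°) eclipsed 15.1; iPr(240°)/H(240°) eclipsed 7.5 → 31.3 kJ/mol.
Ph at 180° (staggered): OCH3(0°)/Br(60°) gauche 2.8; I(120°)/Ph(180°) gauche 5.3; I(120°)/Br(60°) gauche 3.5; iPr(240°)/Ph(180°) gauche 5.6 → 17.2 kJ/mol.
Ph at 240° (eclipsed): OCH3(0°)/H(0°) eclipsed 6.3; I(120°)/Br(120°) eclipsed 10.2; iPr(240°)/Ph(240°) eclipsed 14.8 → 31.3 kJ/mol.
Ph at 300° (staggered): OCH3(0°)/Ph(300°) gauche 3.3; I(120°)/Br(180°) gauche 3.5; iPr(240°)/Ph(300°) gauche 5.6; iPr(240°)/Br(180°) gauche 4.6 → 17.0 kJ/mol.
Max at 0° (32.4 kJ/mol), min at 60° (16.0 kJ/mol); barrier = 16.4 kJ/mol.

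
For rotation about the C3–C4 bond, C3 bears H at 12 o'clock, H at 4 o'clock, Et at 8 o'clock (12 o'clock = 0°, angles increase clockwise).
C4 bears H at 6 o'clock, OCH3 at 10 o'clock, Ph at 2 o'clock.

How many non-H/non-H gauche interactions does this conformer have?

Non-H gauche pairs: Et(240°)/OCH3(300°) — 1 interaction.

1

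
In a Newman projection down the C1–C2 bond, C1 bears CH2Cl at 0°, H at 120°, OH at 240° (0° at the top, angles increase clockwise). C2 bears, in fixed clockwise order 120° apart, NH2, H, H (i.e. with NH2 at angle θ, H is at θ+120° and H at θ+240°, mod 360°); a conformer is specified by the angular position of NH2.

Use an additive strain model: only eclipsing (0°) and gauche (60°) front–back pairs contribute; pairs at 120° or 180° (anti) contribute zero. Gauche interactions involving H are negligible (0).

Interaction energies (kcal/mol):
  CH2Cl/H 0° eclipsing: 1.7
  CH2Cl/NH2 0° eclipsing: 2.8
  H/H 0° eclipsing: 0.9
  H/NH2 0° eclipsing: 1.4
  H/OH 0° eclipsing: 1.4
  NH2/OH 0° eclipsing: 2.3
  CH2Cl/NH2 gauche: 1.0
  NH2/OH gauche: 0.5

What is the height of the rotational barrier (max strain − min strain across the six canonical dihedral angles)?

NH2 at 0° is eclipsed. CH2Cl at 0° is eclipsed with NH2 at 0° (2.8); H at 120° is eclipsed with H at 120° (0.9); OH at 240° is eclipsed with H at 240° (1.4). Total 5.1 kcal/mol.
NH2 at 60° is staggered. CH2Cl at 0° is gauche with NH2 at 60° (1.0). Total 1.0 kcal/mol.
NH2 at 120° is eclipsed. CH2Cl at 0° is eclipsed with H at 0° (1.7); H at 120° is eclipsed with NH2 at 120° (1.4); OH at 240° is eclipsed with H at 240° (1.4). Total 4.5 kcal/mol.
NH2 at 180° is staggered. OH at 240° is gauche with NH2 at 180° (0.5). Total 0.5 kcal/mol.
NH2 at 240° is eclipsed. CH2Cl at 0° is eclipsed with H at 0° (1.7); H at 120° is eclipsed with H at 120° (0.9); OH at 240° is eclipsed with NH2 at 240° (2.3). Total 4.9 kcal/mol.
NH2 at 300° is staggered. CH2Cl at 0° is gauche with NH2 at 300° (1.0); OH at 240° is gauche with NH2 at 300° (0.5). Total 1.5 kcal/mol.
Max at 0° (5.1 kcal/mol), min at 180° (0.5 kcal/mol); barrier = 4.6 kcal/mol.

4.6 kcal/mol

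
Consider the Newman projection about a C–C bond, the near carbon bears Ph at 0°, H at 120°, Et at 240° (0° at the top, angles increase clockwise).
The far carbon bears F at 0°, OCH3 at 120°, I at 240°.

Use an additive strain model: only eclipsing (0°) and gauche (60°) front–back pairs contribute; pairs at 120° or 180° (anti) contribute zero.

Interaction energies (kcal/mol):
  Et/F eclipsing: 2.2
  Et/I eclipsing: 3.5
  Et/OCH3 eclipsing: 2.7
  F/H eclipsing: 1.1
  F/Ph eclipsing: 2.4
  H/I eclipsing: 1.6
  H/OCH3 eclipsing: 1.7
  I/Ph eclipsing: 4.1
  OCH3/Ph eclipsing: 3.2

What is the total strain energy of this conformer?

7.6 kcal/mol

This conformer (eclipsed): Ph–F eclipsed, H–OCH3 eclipsed, Et–I eclipsed; 2.4 + 1.7 + 3.5 = 7.6 kcal/mol.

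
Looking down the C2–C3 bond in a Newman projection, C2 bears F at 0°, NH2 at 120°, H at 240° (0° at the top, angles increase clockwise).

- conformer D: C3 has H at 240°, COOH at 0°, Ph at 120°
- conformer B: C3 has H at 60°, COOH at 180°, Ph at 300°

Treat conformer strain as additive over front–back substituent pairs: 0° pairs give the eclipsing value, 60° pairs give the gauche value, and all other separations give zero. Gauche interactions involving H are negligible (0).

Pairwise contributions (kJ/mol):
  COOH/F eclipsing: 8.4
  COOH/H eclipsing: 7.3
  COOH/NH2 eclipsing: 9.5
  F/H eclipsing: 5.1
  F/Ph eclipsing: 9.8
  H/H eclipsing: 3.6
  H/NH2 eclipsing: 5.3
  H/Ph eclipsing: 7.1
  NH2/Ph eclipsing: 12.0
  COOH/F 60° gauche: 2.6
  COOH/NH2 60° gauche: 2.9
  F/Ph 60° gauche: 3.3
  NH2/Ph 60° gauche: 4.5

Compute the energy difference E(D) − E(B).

D (eclipsed): F–COOH eclipsed, NH2–Ph eclipsed, H–H eclipsed; 8.4 + 12.0 + 3.6 = 24.0 kJ/mol.
B (staggered): F–Ph gauche, NH2–COOH gauche; 3.3 + 2.9 = 6.2 kJ/mol.
E(D) − E(B) = 24.0 − 6.2 = +17.8 kJ/mol.

+17.8 kJ/mol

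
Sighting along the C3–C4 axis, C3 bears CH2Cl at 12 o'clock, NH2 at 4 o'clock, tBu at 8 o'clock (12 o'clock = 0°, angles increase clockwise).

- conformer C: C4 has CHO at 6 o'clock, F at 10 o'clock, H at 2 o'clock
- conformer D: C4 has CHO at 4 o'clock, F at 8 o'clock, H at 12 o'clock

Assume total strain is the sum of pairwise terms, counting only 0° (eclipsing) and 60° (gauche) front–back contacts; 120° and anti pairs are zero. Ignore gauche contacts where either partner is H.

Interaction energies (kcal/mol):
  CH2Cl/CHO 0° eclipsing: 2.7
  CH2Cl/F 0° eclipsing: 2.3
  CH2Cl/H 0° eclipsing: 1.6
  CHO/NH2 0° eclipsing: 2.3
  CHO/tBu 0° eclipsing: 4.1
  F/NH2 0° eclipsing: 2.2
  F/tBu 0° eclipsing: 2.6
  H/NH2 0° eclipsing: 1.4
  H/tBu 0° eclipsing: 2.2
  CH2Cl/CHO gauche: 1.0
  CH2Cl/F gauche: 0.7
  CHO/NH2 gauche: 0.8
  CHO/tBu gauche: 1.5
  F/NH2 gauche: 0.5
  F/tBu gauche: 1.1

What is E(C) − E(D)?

-2.4 kcal/mol

C (staggered): CH2Cl(0°)/F(300°) gauche 0.7; NH2(120°)/CHO(180°) gauche 0.8; tBu(240°)/CHO(180°) gauche 1.5; tBu(240°)/F(300°) gauche 1.1 → 4.1 kcal/mol.
D (eclipsed): CH2Cl(0°)/H(0°) eclipsed 1.6; NH2(120°)/CHO(120°) eclipsed 2.3; tBu(240°)/F(240°) eclipsed 2.6 → 6.5 kcal/mol.
E(C) − E(D) = 4.1 − 6.5 = -2.4 kcal/mol.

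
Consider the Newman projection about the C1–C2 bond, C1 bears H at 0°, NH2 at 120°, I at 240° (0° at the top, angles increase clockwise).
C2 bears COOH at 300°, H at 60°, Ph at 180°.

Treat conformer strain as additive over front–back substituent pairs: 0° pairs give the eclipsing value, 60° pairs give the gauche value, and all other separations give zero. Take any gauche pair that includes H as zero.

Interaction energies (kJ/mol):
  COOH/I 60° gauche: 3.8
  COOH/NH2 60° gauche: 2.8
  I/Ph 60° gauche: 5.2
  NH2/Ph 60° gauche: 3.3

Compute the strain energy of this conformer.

This conformer is staggered. NH2 at 120° is gauche with Ph at 180° (3.3); I at 240° is gauche with COOH at 300° (3.8); I at 240° is gauche with Ph at 180° (5.2). Total 12.3 kJ/mol.

12.3 kJ/mol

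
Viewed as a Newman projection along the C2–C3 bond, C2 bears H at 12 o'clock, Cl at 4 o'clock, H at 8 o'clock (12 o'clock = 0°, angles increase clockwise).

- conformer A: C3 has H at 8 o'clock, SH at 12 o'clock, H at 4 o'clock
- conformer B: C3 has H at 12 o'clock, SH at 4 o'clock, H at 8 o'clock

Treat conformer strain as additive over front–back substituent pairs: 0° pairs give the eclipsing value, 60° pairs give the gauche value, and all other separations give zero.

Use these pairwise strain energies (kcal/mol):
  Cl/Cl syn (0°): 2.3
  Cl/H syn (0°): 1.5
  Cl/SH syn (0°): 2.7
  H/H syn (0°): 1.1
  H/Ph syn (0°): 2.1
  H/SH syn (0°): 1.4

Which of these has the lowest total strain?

A

A (eclipsed): H(0°)/SH(0°) eclipsed 1.4; Cl(120°)/H(120°) eclipsed 1.5; H(240°)/H(240°) eclipsed 1.1 → 4.0 kcal/mol.
B (eclipsed): H(0°)/H(0°) eclipsed 1.1; Cl(120°)/SH(120°) eclipsed 2.7; H(240°)/H(240°) eclipsed 1.1 → 4.9 kcal/mol.
A has the lowest total (4.0 kcal/mol).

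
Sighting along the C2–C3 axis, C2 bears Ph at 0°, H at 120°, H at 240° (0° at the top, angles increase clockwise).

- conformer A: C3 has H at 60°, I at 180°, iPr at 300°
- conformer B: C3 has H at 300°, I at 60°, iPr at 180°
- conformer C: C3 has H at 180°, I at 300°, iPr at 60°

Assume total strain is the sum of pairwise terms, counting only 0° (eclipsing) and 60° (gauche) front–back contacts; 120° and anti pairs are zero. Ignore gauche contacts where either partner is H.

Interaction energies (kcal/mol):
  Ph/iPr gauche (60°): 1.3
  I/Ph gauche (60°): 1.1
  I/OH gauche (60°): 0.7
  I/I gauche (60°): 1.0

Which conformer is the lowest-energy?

A (staggered): Ph(0°)/iPr(300°) gauche 1.3 → 1.3 kcal/mol.
B (staggered): Ph(0°)/I(60°) gauche 1.1 → 1.1 kcal/mol.
C (staggered): Ph(0°)/I(300°) gauche 1.1; Ph(0°)/iPr(60°) gauche 1.3 → 2.4 kcal/mol.
B has the lowest total (1.1 kcal/mol).

B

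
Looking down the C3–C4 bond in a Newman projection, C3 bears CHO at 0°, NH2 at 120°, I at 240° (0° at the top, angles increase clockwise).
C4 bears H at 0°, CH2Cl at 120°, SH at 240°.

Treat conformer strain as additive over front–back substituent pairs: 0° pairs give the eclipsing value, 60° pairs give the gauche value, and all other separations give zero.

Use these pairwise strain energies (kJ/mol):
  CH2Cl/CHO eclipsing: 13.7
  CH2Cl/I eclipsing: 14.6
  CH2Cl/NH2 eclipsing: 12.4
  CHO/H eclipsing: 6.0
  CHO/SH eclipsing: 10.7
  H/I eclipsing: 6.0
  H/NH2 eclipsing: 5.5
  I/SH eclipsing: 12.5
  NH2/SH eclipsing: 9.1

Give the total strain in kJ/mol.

This conformer (eclipsed): CHO(0°)/H(0°) eclipsed 6.0; NH2(120°)/CH2Cl(120°) eclipsed 12.4; I(240°)/SH(240°) eclipsed 12.5 → 30.9 kJ/mol.

30.9 kJ/mol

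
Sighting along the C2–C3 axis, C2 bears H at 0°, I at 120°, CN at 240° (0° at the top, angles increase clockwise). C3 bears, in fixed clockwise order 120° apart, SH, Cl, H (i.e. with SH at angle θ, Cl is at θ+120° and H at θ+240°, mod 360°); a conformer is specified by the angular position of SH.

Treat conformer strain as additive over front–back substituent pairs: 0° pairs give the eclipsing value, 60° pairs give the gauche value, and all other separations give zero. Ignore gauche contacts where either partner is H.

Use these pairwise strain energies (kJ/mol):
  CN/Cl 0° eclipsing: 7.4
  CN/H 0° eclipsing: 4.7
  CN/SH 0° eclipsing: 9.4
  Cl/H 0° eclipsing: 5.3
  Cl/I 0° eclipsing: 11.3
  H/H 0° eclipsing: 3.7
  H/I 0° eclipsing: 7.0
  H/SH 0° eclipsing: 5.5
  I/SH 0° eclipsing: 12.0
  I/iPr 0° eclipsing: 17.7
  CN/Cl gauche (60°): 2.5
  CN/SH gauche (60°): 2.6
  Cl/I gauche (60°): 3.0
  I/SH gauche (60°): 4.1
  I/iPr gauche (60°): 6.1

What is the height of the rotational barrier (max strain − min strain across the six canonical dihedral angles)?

SH at 0° is eclipsed. H at 0° is eclipsed with SH at 0° (5.5); I at 120° is eclipsed with Cl at 120° (11.3); CN at 240° is eclipsed with H at 240° (4.7). Total 21.5 kJ/mol.
SH at 60° is staggered. I at 120° is gauche with SH at 60° (4.1); I at 120° is gauche with Cl at 180° (3.0); CN at 240° is gauche with Cl at 180° (2.5). Total 9.6 kJ/mol.
SH at 120° is eclipsed. H at 0° is eclipsed with H at 0° (3.7); I at 120° is eclipsed with SH at 120° (12.0); CN at 240° is eclipsed with Cl at 240° (7.4). Total 23.1 kJ/mol.
SH at 180° is staggered. I at 120° is gauche with SH at 180° (4.1); CN at 240° is gauche with SH at 180° (2.6); CN at 240° is gauche with Cl at 300° (2.5). Total 9.2 kJ/mol.
SH at 240° is eclipsed. H at 0° is eclipsed with Cl at 0° (5.3); I at 120° is eclipsed with H at 120° (7.0); CN at 240° is eclipsed with SH at 240° (9.4). Total 21.7 kJ/mol.
SH at 300° is staggered. I at 120° is gauche with Cl at 60° (3.0); CN at 240° is gauche with SH at 300° (2.6). Total 5.6 kJ/mol.
Max at 120° (23.1 kJ/mol), min at 300° (5.6 kJ/mol); barrier = 17.5 kJ/mol.

17.5 kJ/mol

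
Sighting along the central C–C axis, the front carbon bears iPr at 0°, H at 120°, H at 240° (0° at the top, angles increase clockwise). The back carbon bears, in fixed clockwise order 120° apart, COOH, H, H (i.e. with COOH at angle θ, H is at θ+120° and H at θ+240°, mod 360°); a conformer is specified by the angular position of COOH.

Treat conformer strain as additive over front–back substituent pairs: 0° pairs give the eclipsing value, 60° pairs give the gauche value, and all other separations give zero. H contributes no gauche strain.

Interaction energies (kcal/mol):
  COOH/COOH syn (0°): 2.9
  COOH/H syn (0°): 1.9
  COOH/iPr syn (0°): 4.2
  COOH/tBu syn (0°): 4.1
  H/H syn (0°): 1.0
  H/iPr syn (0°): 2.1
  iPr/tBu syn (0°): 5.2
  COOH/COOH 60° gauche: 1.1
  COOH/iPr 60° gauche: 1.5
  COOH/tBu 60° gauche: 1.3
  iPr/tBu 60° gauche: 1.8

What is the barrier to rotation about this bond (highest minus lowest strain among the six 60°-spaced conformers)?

6.2 kcal/mol

COOH at 0° is eclipsed. iPr at 0° is eclipsed with COOH at 0° (4.2); H at 120° is eclipsed with H at 120° (1.0); H at 240° is eclipsed with H at 240° (1.0). Total 6.2 kcal/mol.
COOH at 60° is staggered. iPr at 0° is gauche with COOH at 60° (1.5). Total 1.5 kcal/mol.
COOH at 120° is eclipsed. iPr at 0° is eclipsed with H at 0° (2.1); H at 120° is eclipsed with COOH at 120° (1.9); H at 240° is eclipsed with H at 240° (1.0). Total 5.0 kcal/mol.
COOH at 180° (staggered): no non-H gauche contacts → 0.0 kcal/mol.
COOH at 240° is eclipsed. iPr at 0° is eclipsed with H at 0° (2.1); H at 120° is eclipsed with H at 120° (1.0); H at 240° is eclipsed with COOH at 240° (1.9). Total 5.0 kcal/mol.
COOH at 300° is staggered. iPr at 0° is gauche with COOH at 300° (1.5). Total 1.5 kcal/mol.
Max at 0° (6.2 kcal/mol), min at 180° (0.0 kcal/mol); barrier = 6.2 kcal/mol.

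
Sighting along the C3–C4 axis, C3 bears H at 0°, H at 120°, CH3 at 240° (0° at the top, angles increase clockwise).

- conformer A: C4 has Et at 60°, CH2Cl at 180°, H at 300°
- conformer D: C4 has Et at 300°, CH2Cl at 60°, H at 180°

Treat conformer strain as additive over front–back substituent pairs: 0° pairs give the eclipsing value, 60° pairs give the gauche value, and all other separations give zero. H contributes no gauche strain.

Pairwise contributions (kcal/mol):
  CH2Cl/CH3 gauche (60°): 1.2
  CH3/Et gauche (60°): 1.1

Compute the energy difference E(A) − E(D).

A (staggered): CH3(240°)/CH2Cl(180°) gauche 1.2 → 1.2 kcal/mol.
D (staggered): CH3(240°)/Et(300°) gauche 1.1 → 1.1 kcal/mol.
E(A) − E(D) = 1.2 − 1.1 = +0.1 kcal/mol.

+0.1 kcal/mol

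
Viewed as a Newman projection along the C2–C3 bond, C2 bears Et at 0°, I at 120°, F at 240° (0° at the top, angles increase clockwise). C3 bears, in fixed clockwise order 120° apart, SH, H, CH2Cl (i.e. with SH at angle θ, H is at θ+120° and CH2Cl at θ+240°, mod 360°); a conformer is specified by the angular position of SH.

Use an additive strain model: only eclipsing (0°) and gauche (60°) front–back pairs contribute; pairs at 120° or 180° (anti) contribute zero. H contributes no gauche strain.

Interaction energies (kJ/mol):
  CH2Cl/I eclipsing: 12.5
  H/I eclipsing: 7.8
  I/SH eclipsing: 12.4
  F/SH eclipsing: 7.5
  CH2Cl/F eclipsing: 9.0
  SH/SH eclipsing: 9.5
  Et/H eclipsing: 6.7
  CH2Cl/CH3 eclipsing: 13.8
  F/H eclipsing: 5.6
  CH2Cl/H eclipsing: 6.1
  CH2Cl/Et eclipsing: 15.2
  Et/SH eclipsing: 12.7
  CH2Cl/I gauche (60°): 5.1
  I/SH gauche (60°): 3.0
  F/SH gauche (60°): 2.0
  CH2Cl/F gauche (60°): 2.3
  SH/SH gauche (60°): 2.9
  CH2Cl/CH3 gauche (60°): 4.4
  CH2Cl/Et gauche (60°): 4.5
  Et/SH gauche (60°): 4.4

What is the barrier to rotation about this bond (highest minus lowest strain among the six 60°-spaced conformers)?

SH at 0° (eclipsed): Et(0°)/SH(0°) eclipsed 12.7; I(120°)/H(120°) eclipsed 7.8; F(240°)/CH2Cl(240°) eclipsed 9.0 → 29.5 kJ/mol.
SH at 60° (staggered): Et(0°)/SH(60°) gauche 4.4; Et(0°)/CH2Cl(300°) gauche 4.5; I(120°)/SH(60°) gauche 3.0; F(240°)/CH2Cl(300°) gauche 2.3 → 14.2 kJ/mol.
SH at 120° (eclipsed): Et(0°)/CH2Cl(0°) eclipsed 15.2; I(120°)/SH(120°) eclipsed 12.4; F(240°)/H(240°) eclipsed 5.6 → 33.2 kJ/mol.
SH at 180° (staggered): Et(0°)/CH2Cl(60°) gauche 4.5; I(120°)/SH(180°) gauche 3.0; I(120°)/CH2Cl(60°) gauche 5.1; F(240°)/SH(180°) gauche 2.0 → 14.6 kJ/mol.
SH at 240° (eclipsed): Et(0°)/H(0°) eclipsed 6.7; I(120°)/CH2Cl(120°) eclipsed 12.5; F(240°)/SH(240°) eclipsed 7.5 → 26.7 kJ/mol.
SH at 300° (staggered): Et(0°)/SH(300°) gauche 4.4; I(120°)/CH2Cl(180°) gauche 5.1; F(240°)/SH(300°) gauche 2.0; F(240°)/CH2Cl(180°) gauche 2.3 → 13.8 kJ/mol.
Max at 120° (33.2 kJ/mol), min at 300° (13.8 kJ/mol); barrier = 19.4 kJ/mol.

19.4 kJ/mol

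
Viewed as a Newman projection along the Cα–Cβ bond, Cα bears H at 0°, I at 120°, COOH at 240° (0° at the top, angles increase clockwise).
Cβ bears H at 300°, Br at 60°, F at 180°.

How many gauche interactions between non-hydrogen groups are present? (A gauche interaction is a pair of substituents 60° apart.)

Non-H gauche pairs: I(120°)/Br(60°); I(120°)/F(180°); COOH(240°)/F(180°) — 3 interactions.

3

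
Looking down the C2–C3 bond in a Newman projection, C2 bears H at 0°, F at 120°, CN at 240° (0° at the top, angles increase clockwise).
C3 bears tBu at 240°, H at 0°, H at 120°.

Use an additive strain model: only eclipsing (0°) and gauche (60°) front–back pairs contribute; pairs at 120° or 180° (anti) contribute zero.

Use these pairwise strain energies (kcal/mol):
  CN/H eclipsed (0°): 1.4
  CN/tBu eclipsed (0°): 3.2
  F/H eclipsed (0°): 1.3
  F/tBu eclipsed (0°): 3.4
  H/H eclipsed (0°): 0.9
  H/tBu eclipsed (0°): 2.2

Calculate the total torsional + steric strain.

This conformer is eclipsed. H at 0° is eclipsed with H at 0° (0.9); F at 120° is eclipsed with H at 120° (1.3); CN at 240° is eclipsed with tBu at 240° (3.2). Total 5.4 kcal/mol.

5.4 kcal/mol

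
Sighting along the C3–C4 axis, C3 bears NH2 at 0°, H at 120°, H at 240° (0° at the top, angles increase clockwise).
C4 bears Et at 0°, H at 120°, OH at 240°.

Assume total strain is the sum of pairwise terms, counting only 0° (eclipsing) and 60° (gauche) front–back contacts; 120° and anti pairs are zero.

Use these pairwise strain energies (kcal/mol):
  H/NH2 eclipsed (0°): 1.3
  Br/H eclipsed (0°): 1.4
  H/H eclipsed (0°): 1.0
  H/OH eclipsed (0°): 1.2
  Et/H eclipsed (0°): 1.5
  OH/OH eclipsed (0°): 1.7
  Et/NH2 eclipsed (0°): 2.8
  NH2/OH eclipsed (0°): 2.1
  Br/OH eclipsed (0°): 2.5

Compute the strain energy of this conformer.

This conformer (eclipsed): NH2(0°)/Et(0°) eclipsed 2.8; H(120°)/H(120°) eclipsed 1.0; H(240°)/OH(240°) eclipsed 1.2 → 5.0 kcal/mol.

5.0 kcal/mol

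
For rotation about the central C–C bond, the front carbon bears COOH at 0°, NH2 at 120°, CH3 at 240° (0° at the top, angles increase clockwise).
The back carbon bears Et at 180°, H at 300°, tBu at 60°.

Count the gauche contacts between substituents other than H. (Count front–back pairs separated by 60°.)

Non-H gauche pairs: COOH(0°)/tBu(60°); NH2(120°)/Et(180°); NH2(120°)/tBu(60°); CH3(240°)/Et(180°) — 4 interactions.

4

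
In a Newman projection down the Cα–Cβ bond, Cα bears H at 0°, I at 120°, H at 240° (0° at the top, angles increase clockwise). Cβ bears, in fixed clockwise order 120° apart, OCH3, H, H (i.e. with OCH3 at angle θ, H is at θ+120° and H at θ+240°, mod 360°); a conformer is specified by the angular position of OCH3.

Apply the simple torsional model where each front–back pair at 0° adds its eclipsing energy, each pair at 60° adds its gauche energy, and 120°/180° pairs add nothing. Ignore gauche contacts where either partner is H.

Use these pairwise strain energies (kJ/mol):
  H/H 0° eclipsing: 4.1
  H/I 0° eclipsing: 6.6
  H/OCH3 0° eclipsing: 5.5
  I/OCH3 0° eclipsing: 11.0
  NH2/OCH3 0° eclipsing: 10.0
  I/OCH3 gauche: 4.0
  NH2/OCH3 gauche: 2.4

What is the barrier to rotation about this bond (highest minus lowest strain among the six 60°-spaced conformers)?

OCH3 at 0° is eclipsed. H at 0° is eclipsed with OCH3 at 0° (5.5); I at 120° is eclipsed with H at 120° (6.6); H at 240° is eclipsed with H at 240° (4.1). Total 16.2 kJ/mol.
OCH3 at 60° is staggered. I at 120° is gauche with OCH3 at 60° (4.0). Total 4.0 kJ/mol.
OCH3 at 120° is eclipsed. H at 0° is eclipsed with H at 0° (4.1); I at 120° is eclipsed with OCH3 at 120° (11.0); H at 240° is eclipsed with H at 240° (4.1). Total 19.2 kJ/mol.
OCH3 at 180° is staggered. I at 120° is gauche with OCH3 at 180° (4.0). Total 4.0 kJ/mol.
OCH3 at 240° is eclipsed. H at 0° is eclipsed with H at 0° (4.1); I at 120° is eclipsed with H at 120° (6.6); H at 240° is eclipsed with OCH3 at 240° (5.5). Total 16.2 kJ/mol.
OCH3 at 300° (staggered): no non-H gauche contacts → 0.0 kJ/mol.
Max at 120° (19.2 kJ/mol), min at 300° (0.0 kJ/mol); barrier = 19.2 kJ/mol.

19.2 kJ/mol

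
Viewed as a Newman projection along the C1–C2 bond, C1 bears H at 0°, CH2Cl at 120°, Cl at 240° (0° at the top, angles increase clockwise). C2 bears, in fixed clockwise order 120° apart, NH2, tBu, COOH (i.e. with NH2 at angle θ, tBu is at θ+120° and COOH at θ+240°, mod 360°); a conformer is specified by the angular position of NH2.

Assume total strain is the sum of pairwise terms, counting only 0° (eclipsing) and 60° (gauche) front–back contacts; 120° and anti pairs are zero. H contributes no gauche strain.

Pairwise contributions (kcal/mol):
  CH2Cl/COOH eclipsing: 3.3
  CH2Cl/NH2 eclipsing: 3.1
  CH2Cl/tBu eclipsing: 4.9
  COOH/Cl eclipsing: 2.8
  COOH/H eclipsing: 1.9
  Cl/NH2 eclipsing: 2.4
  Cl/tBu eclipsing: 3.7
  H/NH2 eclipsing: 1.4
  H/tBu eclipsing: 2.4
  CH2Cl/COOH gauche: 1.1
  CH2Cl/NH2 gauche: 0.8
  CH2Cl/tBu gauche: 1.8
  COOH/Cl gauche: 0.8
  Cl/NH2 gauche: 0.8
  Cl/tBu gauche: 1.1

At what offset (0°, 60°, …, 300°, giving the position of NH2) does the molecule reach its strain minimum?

180°

NH2 at 0° (eclipsed): H–NH2 eclipsed, CH2Cl–tBu eclipsed, Cl–COOH eclipsed; 1.4 + 4.9 + 2.8 = 9.1 kcal/mol.
NH2 at 60° (staggered): CH2Cl–NH2 gauche, CH2Cl–tBu gauche, Cl–tBu gauche, Cl–COOH gauche; 0.8 + 1.8 + 1.1 + 0.8 = 4.5 kcal/mol.
NH2 at 120° (eclipsed): H–COOH eclipsed, CH2Cl–NH2 eclipsed, Cl–tBu eclipsed; 1.9 + 3.1 + 3.7 = 8.7 kcal/mol.
NH2 at 180° (staggered): CH2Cl–NH2 gauche, CH2Cl–COOH gauche, Cl–NH2 gauche, Cl–tBu gauche; 0.8 + 1.1 + 0.8 + 1.1 = 3.8 kcal/mol.
NH2 at 240° (eclipsed): H–tBu eclipsed, CH2Cl–COOH eclipsed, Cl–NH2 eclipsed; 2.4 + 3.3 + 2.4 = 8.1 kcal/mol.
NH2 at 300° (staggered): CH2Cl–tBu gauche, CH2Cl–COOH gauche, Cl–NH2 gauche, Cl–COOH gauche; 1.8 + 1.1 + 0.8 + 0.8 = 4.5 kcal/mol.
The minimum (3.8 kcal/mol) occurs with NH2 at 180°.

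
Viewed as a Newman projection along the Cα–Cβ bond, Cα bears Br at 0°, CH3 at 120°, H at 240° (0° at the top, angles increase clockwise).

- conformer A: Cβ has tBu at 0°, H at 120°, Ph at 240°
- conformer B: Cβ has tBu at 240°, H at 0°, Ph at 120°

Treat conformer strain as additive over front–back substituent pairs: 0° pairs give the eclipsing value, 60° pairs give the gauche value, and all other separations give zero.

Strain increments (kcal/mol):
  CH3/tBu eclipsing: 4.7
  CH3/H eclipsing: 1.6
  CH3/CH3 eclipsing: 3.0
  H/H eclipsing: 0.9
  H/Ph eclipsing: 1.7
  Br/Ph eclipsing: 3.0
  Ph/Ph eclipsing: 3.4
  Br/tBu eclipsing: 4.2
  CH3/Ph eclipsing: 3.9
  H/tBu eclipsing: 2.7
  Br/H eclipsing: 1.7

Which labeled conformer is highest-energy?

B

A is eclipsed. Br at 0° is eclipsed with tBu at 0° (4.2); CH3 at 120° is eclipsed with H at 120° (1.6); H at 240° is eclipsed with Ph at 240° (1.7). Total 7.5 kcal/mol.
B is eclipsed. Br at 0° is eclipsed with H at 0° (1.7); CH3 at 120° is eclipsed with Ph at 120° (3.9); H at 240° is eclipsed with tBu at 240° (2.7). Total 8.3 kcal/mol.
B has the highest total (8.3 kcal/mol).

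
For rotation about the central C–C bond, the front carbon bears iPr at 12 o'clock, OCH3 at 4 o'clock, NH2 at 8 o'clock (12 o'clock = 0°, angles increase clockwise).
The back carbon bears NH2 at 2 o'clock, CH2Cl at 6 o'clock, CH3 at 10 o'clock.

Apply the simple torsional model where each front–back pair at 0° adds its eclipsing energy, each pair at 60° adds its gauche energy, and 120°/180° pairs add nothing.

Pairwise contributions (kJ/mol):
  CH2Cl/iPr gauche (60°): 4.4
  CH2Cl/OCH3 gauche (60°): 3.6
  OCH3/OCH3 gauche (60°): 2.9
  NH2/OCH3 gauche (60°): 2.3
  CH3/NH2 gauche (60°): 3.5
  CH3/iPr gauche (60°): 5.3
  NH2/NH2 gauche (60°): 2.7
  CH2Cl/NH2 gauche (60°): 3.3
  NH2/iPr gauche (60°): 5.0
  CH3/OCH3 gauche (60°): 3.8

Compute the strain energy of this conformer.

This conformer is staggered. iPr at 0° is gauche with NH2 at 60° (5.0); iPr at 0° is gauche with CH3 at 300° (5.3); OCH3 at 120° is gauche with NH2 at 60° (2.3); OCH3 at 120° is gauche with CH2Cl at 180° (3.6); NH2 at 240° is gauche with CH2Cl at 180° (3.3); NH2 at 240° is gauche with CH3 at 300° (3.5). Total 23.0 kJ/mol.

23.0 kJ/mol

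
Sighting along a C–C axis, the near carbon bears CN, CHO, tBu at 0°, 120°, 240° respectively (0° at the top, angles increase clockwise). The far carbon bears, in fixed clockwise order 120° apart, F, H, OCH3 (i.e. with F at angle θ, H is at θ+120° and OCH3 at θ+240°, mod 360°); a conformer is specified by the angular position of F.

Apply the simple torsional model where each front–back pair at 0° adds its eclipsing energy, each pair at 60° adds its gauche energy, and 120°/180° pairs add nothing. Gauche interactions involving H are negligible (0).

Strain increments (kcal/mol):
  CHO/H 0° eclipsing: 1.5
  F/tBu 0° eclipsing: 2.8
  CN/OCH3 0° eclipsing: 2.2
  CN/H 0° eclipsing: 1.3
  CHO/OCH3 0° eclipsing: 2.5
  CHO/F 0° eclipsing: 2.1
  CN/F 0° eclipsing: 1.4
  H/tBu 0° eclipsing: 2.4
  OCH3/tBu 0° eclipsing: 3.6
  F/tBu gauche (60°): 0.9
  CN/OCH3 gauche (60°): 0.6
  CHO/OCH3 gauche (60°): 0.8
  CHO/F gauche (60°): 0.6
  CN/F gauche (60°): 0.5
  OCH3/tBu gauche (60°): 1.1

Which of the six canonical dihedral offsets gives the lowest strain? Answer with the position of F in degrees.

60°

F at 0° is eclipsed. CN at 0° is eclipsed with F at 0° (1.4); CHO at 120° is eclipsed with H at 120° (1.5); tBu at 240° is eclipsed with OCH3 at 240° (3.6). Total 6.5 kcal/mol.
F at 60° is staggered. CN at 0° is gauche with F at 60° (0.5); CN at 0° is gauche with OCH3 at 300° (0.6); CHO at 120° is gauche with F at 60° (0.6); tBu at 240° is gauche with OCH3 at 300° (1.1). Total 2.8 kcal/mol.
F at 120° is eclipsed. CN at 0° is eclipsed with OCH3 at 0° (2.2); CHO at 120° is eclipsed with F at 120° (2.1); tBu at 240° is eclipsed with H at 240° (2.4). Total 6.7 kcal/mol.
F at 180° is staggered. CN at 0° is gauche with OCH3 at 60° (0.6); CHO at 120° is gauche with F at 180° (0.6); CHO at 120° is gauche with OCH3 at 60° (0.8); tBu at 240° is gauche with F at 180° (0.9). Total 2.9 kcal/mol.
F at 240° is eclipsed. CN at 0° is eclipsed with H at 0° (1.3); CHO at 120° is eclipsed with OCH3 at 120° (2.5); tBu at 240° is eclipsed with F at 240° (2.8). Total 6.6 kcal/mol.
F at 300° is staggered. CN at 0° is gauche with F at 300° (0.5); CHO at 120° is gauche with OCH3 at 180° (0.8); tBu at 240° is gauche with F at 300° (0.9); tBu at 240° is gauche with OCH3 at 180° (1.1). Total 3.3 kcal/mol.
The minimum (2.8 kcal/mol) occurs with F at 60°.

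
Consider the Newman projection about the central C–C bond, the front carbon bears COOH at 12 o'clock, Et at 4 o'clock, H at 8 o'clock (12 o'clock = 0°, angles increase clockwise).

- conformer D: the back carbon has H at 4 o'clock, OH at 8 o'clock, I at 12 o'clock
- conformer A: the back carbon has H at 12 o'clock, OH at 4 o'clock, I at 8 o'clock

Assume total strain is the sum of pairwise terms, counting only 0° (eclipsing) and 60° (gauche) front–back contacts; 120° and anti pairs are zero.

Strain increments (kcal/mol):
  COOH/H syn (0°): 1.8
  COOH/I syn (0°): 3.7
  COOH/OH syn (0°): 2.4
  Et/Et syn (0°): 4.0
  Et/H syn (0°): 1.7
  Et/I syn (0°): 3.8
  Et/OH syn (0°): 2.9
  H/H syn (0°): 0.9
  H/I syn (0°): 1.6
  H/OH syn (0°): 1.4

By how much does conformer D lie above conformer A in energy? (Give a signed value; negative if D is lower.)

+0.5 kcal/mol

D (eclipsed): COOH–I eclipsed, Et–H eclipsed, H–OH eclipsed; 3.7 + 1.7 + 1.4 = 6.8 kcal/mol.
A (eclipsed): COOH–H eclipsed, Et–OH eclipsed, H–I eclipsed; 1.8 + 2.9 + 1.6 = 6.3 kcal/mol.
E(D) − E(A) = 6.8 − 6.3 = +0.5 kcal/mol.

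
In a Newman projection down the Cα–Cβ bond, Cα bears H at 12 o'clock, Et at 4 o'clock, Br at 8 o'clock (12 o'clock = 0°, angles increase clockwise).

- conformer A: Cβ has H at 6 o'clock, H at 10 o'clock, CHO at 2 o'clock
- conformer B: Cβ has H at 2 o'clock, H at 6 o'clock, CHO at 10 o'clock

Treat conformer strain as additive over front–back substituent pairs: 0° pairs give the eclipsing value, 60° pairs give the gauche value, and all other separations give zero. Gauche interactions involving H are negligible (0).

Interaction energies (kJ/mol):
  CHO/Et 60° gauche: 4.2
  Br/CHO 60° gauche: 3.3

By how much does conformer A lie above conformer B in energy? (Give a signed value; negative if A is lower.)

A (staggered): Et–CHO gauche; 4.2 = 4.2 kJ/mol.
B (staggered): Br–CHO gauche; 3.3 = 3.3 kJ/mol.
E(A) − E(B) = 4.2 − 3.3 = +0.9 kJ/mol.

+0.9 kJ/mol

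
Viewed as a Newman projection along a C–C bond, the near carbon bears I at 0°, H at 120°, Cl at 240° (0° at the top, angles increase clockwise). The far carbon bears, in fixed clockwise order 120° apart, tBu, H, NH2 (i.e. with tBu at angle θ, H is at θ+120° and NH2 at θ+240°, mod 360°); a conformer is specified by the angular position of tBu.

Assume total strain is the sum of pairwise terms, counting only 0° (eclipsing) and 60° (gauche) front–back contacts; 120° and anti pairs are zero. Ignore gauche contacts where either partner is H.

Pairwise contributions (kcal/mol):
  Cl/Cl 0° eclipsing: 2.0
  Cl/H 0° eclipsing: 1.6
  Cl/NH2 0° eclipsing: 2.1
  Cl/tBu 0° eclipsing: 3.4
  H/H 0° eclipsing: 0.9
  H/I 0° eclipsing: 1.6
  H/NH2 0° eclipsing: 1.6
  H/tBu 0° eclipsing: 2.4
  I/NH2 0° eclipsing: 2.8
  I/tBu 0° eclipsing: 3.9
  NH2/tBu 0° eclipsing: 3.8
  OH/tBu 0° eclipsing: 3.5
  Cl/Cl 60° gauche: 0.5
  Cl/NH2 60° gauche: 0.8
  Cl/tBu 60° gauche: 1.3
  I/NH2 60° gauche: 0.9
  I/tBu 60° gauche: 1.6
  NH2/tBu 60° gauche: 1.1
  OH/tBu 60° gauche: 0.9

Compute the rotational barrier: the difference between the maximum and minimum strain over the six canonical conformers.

4.7 kcal/mol

tBu at 0° (eclipsed): I–tBu eclipsed, H–H eclipsed, Cl–NH2 eclipsed; 3.9 + 0.9 + 2.1 = 6.9 kcal/mol.
tBu at 60° (staggered): I–tBu gauche, I–NH2 gauche, Cl–NH2 gauche; 1.6 + 0.9 + 0.8 = 3.3 kcal/mol.
tBu at 120° (eclipsed): I–NH2 eclipsed, H–tBu eclipsed, Cl–H eclipsed; 2.8 + 2.4 + 1.6 = 6.8 kcal/mol.
tBu at 180° (staggered): I–NH2 gauche, Cl–tBu gauche; 0.9 + 1.3 = 2.2 kcal/mol.
tBu at 240° (eclipsed): I–H eclipsed, H–NH2 eclipsed, Cl–tBu eclipsed; 1.6 + 1.6 + 3.4 = 6.6 kcal/mol.
tBu at 300° (staggered): I–tBu gauche, Cl–tBu gauche, Cl–NH2 gauche; 1.6 + 1.3 + 0.8 = 3.7 kcal/mol.
Max at 0° (6.9 kcal/mol), min at 180° (2.2 kcal/mol); barrier = 4.7 kcal/mol.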